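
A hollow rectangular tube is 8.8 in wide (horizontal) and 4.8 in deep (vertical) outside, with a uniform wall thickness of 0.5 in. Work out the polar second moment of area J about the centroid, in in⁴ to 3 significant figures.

J ≈ 168 in⁴

Treat the section as a set of non-overlapping primitives; coordinates are from the bounding-box lower-left.
Outer rectangle: 8.8 × 4.8, A = 42.24 in², y = 2.4 in, Ī = 81.101 in⁴.
Inner void (subtracted): 7.8 × 3.8, A = 29.64 in², y = 2.4 in, Ī = 35.667 in⁴.
By symmetry the centroid is at mid-height, ȳ = 2.4 in.
All pieces are centred on the centroidal x-axis, so I = ΣĪ (holes subtracted) = 45.434 in⁴.
Repeating about the centroidal y-axis gives I_y = 122.31 in⁴.
Polar second moment: J = I_x + I_y = 167.75 in⁴.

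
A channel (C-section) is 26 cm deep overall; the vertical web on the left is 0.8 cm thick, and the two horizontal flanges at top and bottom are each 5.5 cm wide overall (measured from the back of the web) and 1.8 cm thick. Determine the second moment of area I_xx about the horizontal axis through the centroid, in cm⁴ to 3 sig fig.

Decompose the section into non-overlapping parts with the origin at the bottom-left of its bounding rectangle.
Web: 0.8 × 26, A = 20.8 cm², y = 13 cm, Ī = 1171.7 cm⁴.
Top flange (beyond web): 4.7 × 1.8, A = 8.46 cm², y = 25.1 cm, Ī = 2.2842 cm⁴.
Bottom flange (beyond web): 4.7 × 1.8, A = 8.46 cm², y = 0.9 cm, Ī = 2.2842 cm⁴.
By symmetry the centroid is at mid-height, ȳ = 13 cm.
Transfer each piece to the horizontal axis through the centroid using Ī + A·d² with d = y − 13:
  web: d = 0 cm → contributes +1171.7 cm⁴
  top flange (beyond web): d = 12.1 cm → contributes +1240.9 cm⁴
  bottom flange (beyond web): d = -12.1 cm → contributes +1240.9 cm⁴
Total I = 3653.6 cm⁴.

I_xx ≈ 3650 cm⁴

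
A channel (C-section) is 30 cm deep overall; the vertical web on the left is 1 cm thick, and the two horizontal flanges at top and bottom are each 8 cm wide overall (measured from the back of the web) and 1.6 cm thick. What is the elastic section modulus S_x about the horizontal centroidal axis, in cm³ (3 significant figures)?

Decompose the section into non-overlapping parts with the origin at the bottom-left of its bounding rectangle.
Web: 1 × 30, A = 30 cm², y = 15 cm, Ī = 2 250 cm⁴.
Top flange (beyond web): 7 × 1.6, A = 11.2 cm², y = 29.2 cm, Ī = 2.3893 cm⁴.
Bottom flange (beyond web): 7 × 1.6, A = 11.2 cm², y = 0.8 cm, Ī = 2.3893 cm⁴.
By symmetry the centroid is at mid-height, ȳ = 15 cm.
Transfer each piece to the horizontal centroidal axis using Ī + A·d² with d = y − 15:
  web: d = 0 cm → contributes +2 250 cm⁴
  top flange (beyond web): d = 14.2 cm → contributes +2260.8 cm⁴
  bottom flange (beyond web): d = -14.2 cm → contributes +2260.8 cm⁴
Total I = 6771.5 cm⁴.
Extreme fibre distance c = 15 cm; S = I/c = 451.43 cm³.

S_x ≈ 451 cm³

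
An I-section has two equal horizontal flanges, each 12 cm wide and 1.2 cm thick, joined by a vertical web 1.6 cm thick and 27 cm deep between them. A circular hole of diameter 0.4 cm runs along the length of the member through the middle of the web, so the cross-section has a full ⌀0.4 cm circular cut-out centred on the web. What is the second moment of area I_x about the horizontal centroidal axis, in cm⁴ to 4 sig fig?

Break the section into simple shapes (no overlaps), measuring from the bottom-left corner of the bounding box.
Bottom flange: 12 × 1.2, A = 14.4 cm², y = 0.6 cm, Ī = 1.728 cm⁴.
Web: 1.6 × 27, A = 43.2 cm², y = 14.7 cm, Ī = 2624.4 cm⁴.
Top flange: 12 × 1.2, A = 14.4 cm², y = 28.8 cm, Ī = 1.728 cm⁴.
Hole (subtracted): ⌀0.4, A = 0.125664 cm², y = 14.7 cm, Ī = 0.00125664 cm⁴.
By symmetry the centroid is at mid-height, ȳ = 14.7 cm.
Transfer each piece to the horizontal centroidal axis using Ī + A·d² with d = y − 14.7:
  bottom flange: d = -14.1 cm → contributes +2864.59 cm⁴
  web: d = 0 cm → contributes +2624.4 cm⁴
  top flange: d = 14.1 cm → contributes +2864.59 cm⁴
  hole: d = 0 cm → contributes −0.00125664 cm⁴
Total I = 8353.58 cm⁴.

I_x ≈ 8354 cm⁴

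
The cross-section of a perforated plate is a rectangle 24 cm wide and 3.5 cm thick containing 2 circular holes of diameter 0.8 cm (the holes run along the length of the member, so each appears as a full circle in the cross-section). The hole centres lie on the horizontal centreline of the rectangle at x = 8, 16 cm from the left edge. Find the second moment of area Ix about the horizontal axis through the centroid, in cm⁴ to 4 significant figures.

Ix ≈ 85.71 cm⁴

Decompose the section into non-overlapping parts with the origin at the bottom-left of its bounding rectangle.
Plate: 24 × 3.5, A = 84 cm², y = 1.75 cm, Ī = 85.75 cm⁴.
Hole 1 (subtracted): ⌀0.8, A = 0.502655 cm², y = 1.75 cm, Ī = 0.0201062 cm⁴.
Hole 2 (subtracted): ⌀0.8, A = 0.502655 cm², y = 1.75 cm, Ī = 0.0201062 cm⁴.
By symmetry the centroid is at mid-height, ȳ = 1.75 cm.
All pieces are centred on the horizontal axis through the centroid, so I = ΣĪ (holes subtracted) = 85.7098 cm⁴.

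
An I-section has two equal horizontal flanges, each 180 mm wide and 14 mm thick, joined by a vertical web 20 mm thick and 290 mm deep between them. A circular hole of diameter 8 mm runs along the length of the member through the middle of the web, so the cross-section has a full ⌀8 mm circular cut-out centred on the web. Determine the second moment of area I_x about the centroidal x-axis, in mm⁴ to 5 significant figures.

I_x ≈ 1.5717 × 10⁸ mm⁴

Break the section into simple shapes (no overlaps), measuring from the bottom-left corner of the bounding box.
Bottom flange: 180 × 14, A = 2 520 mm², y = 7 mm, Ī = 41 160 mm⁴.
Web: 20 × 290, A = 5 800 mm², y = 159 mm, Ī = 40 648 333 mm⁴.
Top flange: 180 × 14, A = 2 520 mm², y = 311 mm, Ī = 41 160 mm⁴.
Hole (subtracted): ⌀8, A = 50.26548 mm², y = 159 mm, Ī = 201.0619 mm⁴.
By symmetry the centroid is at mid-height, ȳ = 159 mm.
Transfer each piece to the centroidal x-axis using Ī + A·d² with d = y − 159:
  bottom flange: d = -152 mm → contributes +58 263 240 mm⁴
  web: d = 0 mm → contributes +40 648 333 mm⁴
  top flange: d = 152 mm → contributes +58 263 240 mm⁴
  hole: d = 0 mm → contributes −201.0619 mm⁴
Total I = 157 174 612 mm⁴.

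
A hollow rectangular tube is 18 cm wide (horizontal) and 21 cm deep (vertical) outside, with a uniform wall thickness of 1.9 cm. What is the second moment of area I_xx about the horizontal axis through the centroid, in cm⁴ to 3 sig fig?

Treat the section as a set of non-overlapping primitives; coordinates are from the bounding-box lower-left.
Outer rectangle: 18 × 21, A = 378 cm², y = 10.5 cm, Ī = 13 892 cm⁴.
Inner void (subtracted): 14.2 × 17.2, A = 244.24 cm², y = 10.5 cm, Ī = 6021.3 cm⁴.
By symmetry the centroid is at mid-height, ȳ = 10.5 cm.
All pieces are centred on the horizontal axis through the centroid, so I = ΣĪ (holes subtracted) = 7870.2 cm⁴.

I_xx ≈ 7870 cm⁴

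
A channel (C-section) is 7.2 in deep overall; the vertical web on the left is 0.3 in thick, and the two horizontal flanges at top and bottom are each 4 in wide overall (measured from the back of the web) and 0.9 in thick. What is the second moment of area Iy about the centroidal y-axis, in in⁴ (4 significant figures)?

Iy ≈ 14.14 in⁴

Treat the section as a set of non-overlapping primitives; coordinates are from the bounding-box lower-left.
Web: 0.3 × 7.2, A = 2.16 in², x = 0.15 in, Ī = 0.0162 in⁴.
Top flange (beyond web): 3.7 × 0.9, A = 3.33 in², x = 2.15 in, Ī = 3.79898 in⁴.
Bottom flange (beyond web): 3.7 × 0.9, A = 3.33 in², x = 2.15 in, Ī = 3.79898 in⁴.
Centroid: x̄ = ΣA·x / ΣA = 1.6602 in.
Transfer each piece to the centroidal y-axis using Ī + A·d² with d = x − 1.6602:
  web: d = -1.5102 in → contributes +4.94255 in⁴
  top flange (beyond web): d = 0.489796 in → contributes +4.59784 in⁴
  bottom flange (beyond web): d = 0.489796 in → contributes +4.59784 in⁴
Total I = 14.1382 in⁴.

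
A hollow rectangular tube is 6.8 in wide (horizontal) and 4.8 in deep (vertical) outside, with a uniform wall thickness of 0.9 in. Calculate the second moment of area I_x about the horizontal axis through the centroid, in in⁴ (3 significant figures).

I_x ≈ 51.4 in⁴

Split into non-overlapping primitives; take the origin at the lower-left of the bounding box.
Outer rectangle: 6.8 × 4.8, A = 32.64 in², y = 2.4 in, Ī = 62.669 in⁴.
Inner void (subtracted): 5 × 3, A = 15 in², y = 2.4 in, Ī = 11.25 in⁴.
By symmetry the centroid is at mid-height, ȳ = 2.4 in.
All pieces are centred on the horizontal axis through the centroid, so I = ΣĪ (holes subtracted) = 51.419 in⁴.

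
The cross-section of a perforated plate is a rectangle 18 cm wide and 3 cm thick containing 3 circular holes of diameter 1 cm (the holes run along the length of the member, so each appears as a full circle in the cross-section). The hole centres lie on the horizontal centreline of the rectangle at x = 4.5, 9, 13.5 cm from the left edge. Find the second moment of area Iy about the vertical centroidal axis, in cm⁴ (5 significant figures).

Iy ≈ 1426.0 cm⁴

Decompose the section into non-overlapping parts with the origin at the bottom-left of its bounding rectangle.
Plate: 18 × 3, A = 54 cm², x = 9 cm, Ī = 1 458 cm⁴.
Hole 1 (subtracted): ⌀1, A = 0.7853982 cm², x = 4.5 cm, Ī = 0.04908739 cm⁴.
Hole 2 (subtracted): ⌀1, A = 0.7853982 cm², x = 9 cm, Ī = 0.04908739 cm⁴.
Hole 3 (subtracted): ⌀1, A = 0.7853982 cm², x = 13.5 cm, Ī = 0.04908739 cm⁴.
By symmetry the centroid is at mid-width, x̄ = 9 cm.
Transfer each piece to the vertical centroidal axis using Ī + A·d² with d = x − 9:
  plate: d = 0 cm → contributes +1 458 cm⁴
  hole 1: d = -4.5 cm → contributes −15.9534 cm⁴
  hole 2: d = 0 cm → contributes −0.04908739 cm⁴
  hole 3: d = 4.5 cm → contributes −15.9534 cm⁴
Total I = 1426.044 cm⁴.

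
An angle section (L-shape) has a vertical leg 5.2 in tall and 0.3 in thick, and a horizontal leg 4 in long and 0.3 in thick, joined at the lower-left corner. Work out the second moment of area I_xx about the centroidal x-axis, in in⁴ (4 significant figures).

I_xx ≈ 7.416 in⁴

Decompose the section into non-overlapping parts with the origin at the bottom-left of its bounding rectangle.
Vertical leg: 0.3 × 5.2, A = 1.56 in², y = 2.6 in, Ī = 3.5152 in⁴.
Horizontal leg (remainder): 3.7 × 0.3, A = 1.11 in², y = 0.15 in, Ī = 0.008325 in⁴.
Centroid: ȳ = ΣA·y / ΣA = 1.58146 in.
Transfer each piece to the centroidal x-axis using Ī + A·d² with d = y − 1.58146:
  vertical leg: d = 1.01854 in → contributes +5.13358 in⁴
  horizontal leg (remainder): d = -1.43146 in → contributes +2.2828 in⁴
Total I = 7.41638 in⁴.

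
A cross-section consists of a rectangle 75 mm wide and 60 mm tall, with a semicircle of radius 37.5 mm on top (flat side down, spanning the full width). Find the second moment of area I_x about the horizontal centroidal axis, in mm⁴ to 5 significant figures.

I_x ≈ 4.6907 × 10⁶ mm⁴

Split into non-overlapping primitives; take the origin at the lower-left of the bounding box.
Rectangular body: 75 × 60, A = 4 500 mm², y = 30 mm, Ī = 1 350 000 mm⁴.
Semicircular cap: semicircle r = 37.5, A = 2208.932 mm², y = 75.91549 mm, Ī = 217048.7 mm⁴.
Centroid: ȳ = ΣA·y / ΣA = 45.11779 mm.
Transfer each piece to the horizontal centroidal axis using Ī + A·d² with d = y − 45.11779:
  rectangular body: d = -15.11779 mm → contributes +2 378 464 mm⁴
  semicircular cap: d = 30.79771 mm → contributes +2 312 218 mm⁴
Total I = 4 690 682 mm⁴.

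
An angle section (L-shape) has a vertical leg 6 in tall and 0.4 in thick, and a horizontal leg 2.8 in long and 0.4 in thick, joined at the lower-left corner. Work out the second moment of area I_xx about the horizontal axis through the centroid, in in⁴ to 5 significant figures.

Split into non-overlapping primitives; take the origin at the lower-left of the bounding box.
Vertical leg: 0.4 × 6, A = 2.4 in², y = 3 in, Ī = 7.2 in⁴.
Horizontal leg (remainder): 2.4 × 0.4, A = 0.96 in², y = 0.2 in, Ī = 0.0128 in⁴.
Centroid: ȳ = ΣA·y / ΣA = 2.2 in.
Transfer each piece to the horizontal axis through the centroid using Ī + A·d² with d = y − 2.2:
  vertical leg: d = 0.8 in → contributes +8.736 in⁴
  horizontal leg (remainder): d = -2 in → contributes +3.8528 in⁴
Total I = 12.5888 in⁴.

I_xx ≈ 12.589 in⁴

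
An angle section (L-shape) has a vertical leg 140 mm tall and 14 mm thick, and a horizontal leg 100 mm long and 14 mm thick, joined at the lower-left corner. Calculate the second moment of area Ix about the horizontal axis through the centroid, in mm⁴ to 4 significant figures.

Ix ≈ 6.181 × 10⁶ mm⁴

Treat the section as a set of non-overlapping primitives; coordinates are from the bounding-box lower-left.
Vertical leg: 14 × 140, A = 1 960 mm², y = 70 mm, Ī = 3 201 333 mm⁴.
Horizontal leg (remainder): 86 × 14, A = 1 204 mm², y = 7 mm, Ī = 19665.3 mm⁴.
Centroid: ȳ = ΣA·y / ΣA = 46.0265 mm.
Transfer each piece to the horizontal axis through the centroid using Ī + A·d² with d = y − 46.0265:
  vertical leg: d = 23.9735 mm → contributes +4 327 797 mm⁴
  horizontal leg (remainder): d = -39.0265 mm → contributes +1 853 443 mm⁴
Total I = 6 181 240 mm⁴.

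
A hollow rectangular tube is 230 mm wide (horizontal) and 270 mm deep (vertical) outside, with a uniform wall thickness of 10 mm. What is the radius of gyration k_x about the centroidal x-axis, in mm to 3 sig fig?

Decompose the section into non-overlapping parts with the origin at the bottom-left of its bounding rectangle.
Outer rectangle: 230 × 270, A = 62 100 mm², y = 135 mm, Ī = 377 257 500 mm⁴.
Inner void (subtracted): 210 × 250, A = 52 500 mm², y = 135 mm, Ī = 273 437 500 mm⁴.
By symmetry the centroid is at mid-height, ȳ = 135 mm.
All pieces are centred on the centroidal x-axis, so I = ΣĪ (holes subtracted) = 103 820 000 mm⁴.
Radius of gyration: k = √(I/A) = √(103 820 000 / 9 600) = 103.99 mm.

k_x ≈ 104 mm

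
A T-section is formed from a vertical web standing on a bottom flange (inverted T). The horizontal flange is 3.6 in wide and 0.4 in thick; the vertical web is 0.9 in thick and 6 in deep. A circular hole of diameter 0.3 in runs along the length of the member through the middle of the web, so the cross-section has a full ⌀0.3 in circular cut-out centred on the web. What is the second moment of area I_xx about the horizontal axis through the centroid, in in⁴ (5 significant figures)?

Break the section into simple shapes (no overlaps), measuring from the bottom-left corner of the bounding box.
Flange: 3.6 × 0.4, A = 1.44 in², y = 0.2 in, Ī = 0.0192 in⁴.
Web: 0.9 × 6, A = 5.4 in², y = 3.4 in, Ī = 16.2 in⁴.
Hole (subtracted): ⌀0.3, A = 0.07068583 in², y = 3.4 in, Ī = 0.0003976078 in⁴.
Centroid: ȳ = ΣA·y / ΣA = 2.719281 in.
Transfer each piece to the horizontal axis through the centroid using Ī + A·d² with d = y − 2.719281:
  flange: d = -2.519281 in → contributes +9.158559 in⁴
  web: d = 0.6807189 in → contributes +18.70224 in⁴
  hole: d = 0.6807189 in → contributes −0.03315188 in⁴
Total I = 27.82765 in⁴.

I_xx ≈ 27.828 in⁴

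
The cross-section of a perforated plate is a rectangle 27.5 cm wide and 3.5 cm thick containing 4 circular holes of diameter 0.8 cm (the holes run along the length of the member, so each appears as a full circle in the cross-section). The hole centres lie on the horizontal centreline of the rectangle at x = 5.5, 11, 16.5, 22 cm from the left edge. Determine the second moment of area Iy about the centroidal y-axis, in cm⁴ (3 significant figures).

Iy ≈ 5990 cm⁴

Decompose the section into non-overlapping parts with the origin at the bottom-left of its bounding rectangle.
Plate: 27.5 × 3.5, A = 96.25 cm², x = 13.75 cm, Ī = 6065.8 cm⁴.
Hole 1 (subtracted): ⌀0.8, A = 0.50265 cm², x = 5.5 cm, Ī = 0.020106 cm⁴.
Hole 2 (subtracted): ⌀0.8, A = 0.50265 cm², x = 11 cm, Ī = 0.020106 cm⁴.
Hole 3 (subtracted): ⌀0.8, A = 0.50265 cm², x = 16.5 cm, Ī = 0.020106 cm⁴.
Hole 4 (subtracted): ⌀0.8, A = 0.50265 cm², x = 22 cm, Ī = 0.020106 cm⁴.
By symmetry the centroid is at mid-width, x̄ = 13.75 cm.
Transfer each piece to the centroidal y-axis using Ī + A·d² with d = x − 13.75:
  plate: d = 0 cm → contributes +6065.8 cm⁴
  hole 1: d = -8.25 cm → contributes −34.232 cm⁴
  hole 2: d = -2.75 cm → contributes −3.8214 cm⁴
  hole 3: d = 2.75 cm → contributes −3.8214 cm⁴
  hole 4: d = 8.25 cm → contributes −34.232 cm⁴
Total I = 5989.6 cm⁴.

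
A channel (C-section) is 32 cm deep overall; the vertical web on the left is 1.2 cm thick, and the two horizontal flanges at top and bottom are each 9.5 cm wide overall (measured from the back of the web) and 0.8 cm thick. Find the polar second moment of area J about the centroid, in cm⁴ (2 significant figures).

Decompose the section into non-overlapping parts with the origin at the bottom-left of its bounding rectangle.
Web: 1.2 × 32, A = 38.4 cm², y = 16 cm, Ī = 3 277 cm⁴.
Top flange (beyond web): 8.3 × 0.8, A = 6.64 cm², y = 31.6 cm, Ī = 0.3541 cm⁴.
Bottom flange (beyond web): 8.3 × 0.8, A = 6.64 cm², y = 0.4 cm, Ī = 0.3541 cm⁴.
By symmetry the centroid is at mid-height, ȳ = 16 cm.
Transfer each piece to the centroidal x-axis using Ī + A·d² with d = y − 16:
  web: d = 0 cm → contributes +3 277 cm⁴
  top flange (beyond web): d = 15.6 cm → contributes +1 616 cm⁴
  bottom flange (beyond web): d = -15.6 cm → contributes +1 616 cm⁴
Total I = 6 509 cm⁴.
For the y-axis: x̄ = 1.821 cm.
Repeating about the centroidal y-axis gives I_y = 303.5 cm⁴.
Polar second moment: J = I_x + I_y = 6 813 cm⁴.

J ≈ 6800 cm⁴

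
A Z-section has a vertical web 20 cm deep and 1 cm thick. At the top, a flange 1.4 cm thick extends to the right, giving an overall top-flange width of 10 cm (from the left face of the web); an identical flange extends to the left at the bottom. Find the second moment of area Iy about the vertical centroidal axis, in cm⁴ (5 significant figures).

Split into non-overlapping primitives; take the origin at the lower-left of the bounding box.
Web: 1 × 20, A = 20 cm², x = 9.5 cm, Ī = 1.666667 cm⁴.
Top flange (beyond web): 9 × 1.4, A = 12.6 cm², x = 14.5 cm, Ī = 85.05 cm⁴.
Bottom flange (beyond web): 9 × 1.4, A = 12.6 cm², x = 4.5 cm, Ī = 85.05 cm⁴.
Centroid: x̄ = ΣA·x / ΣA = 9.5 cm.
Transfer each piece to the vertical centroidal axis using Ī + A·d² with d = x − 9.5:
  web: d = 0 cm → contributes +1.666667 cm⁴
  top flange (beyond web): d = 5 cm → contributes +400.05 cm⁴
  bottom flange (beyond web): d = -5 cm → contributes +400.05 cm⁴
Total I = 801.7667 cm⁴.

Iy ≈ 801.77 cm⁴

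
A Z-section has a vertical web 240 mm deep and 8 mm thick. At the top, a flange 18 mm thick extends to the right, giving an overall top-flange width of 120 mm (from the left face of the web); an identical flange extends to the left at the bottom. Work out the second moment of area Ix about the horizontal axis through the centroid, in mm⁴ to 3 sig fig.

Treat the section as a set of non-overlapping primitives; coordinates are from the bounding-box lower-left.
Web: 8 × 240, A = 1 920 mm², y = 120 mm, Ī = 9 216 000 mm⁴.
Top flange (beyond web): 112 × 18, A = 2 016 mm², y = 231 mm, Ī = 54 432 mm⁴.
Bottom flange (beyond web): 112 × 18, A = 2 016 mm², y = 9 mm, Ī = 54 432 mm⁴.
Centroid: ȳ = ΣA·y / ΣA = 120 mm.
Transfer each piece to the horizontal axis through the centroid using Ī + A·d² with d = y − 120:
  web: d = 0 mm → contributes +9 216 000 mm⁴
  top flange (beyond web): d = 111 mm → contributes +24 893 568 mm⁴
  bottom flange (beyond web): d = -111 mm → contributes +24 893 568 mm⁴
Total I = 59 003 136 mm⁴.

Ix ≈ 5.90 × 10⁷ mm⁴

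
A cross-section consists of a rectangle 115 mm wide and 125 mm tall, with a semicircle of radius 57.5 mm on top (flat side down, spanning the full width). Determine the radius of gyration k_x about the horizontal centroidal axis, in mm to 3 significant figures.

k_x ≈ 49.9 mm

Break the section into simple shapes (no overlaps), measuring from the bottom-left corner of the bounding box.
Rectangular body: 115 × 125, A = 14 375 mm², y = 62.5 mm, Ī = 18 717 448 mm⁴.
Semicircular cap: semicircle r = 57.5, A = 5193.4 mm², y = 149.4 mm, Ī = 1 199 785 mm⁴.
Centroid: ȳ = ΣA·y / ΣA = 85.564 mm.
Transfer each piece to the horizontal centroidal axis using Ī + A·d² with d = y − 85.564:
  rectangular body: d = -23.064 mm → contributes +26 364 313 mm⁴
  semicircular cap: d = 63.84 mm → contributes +22 365 636 mm⁴
Total I = 48 729 950 mm⁴.
Radius of gyration: k = √(I/A) = √(48 729 950 / 19 568) = 49.902 mm.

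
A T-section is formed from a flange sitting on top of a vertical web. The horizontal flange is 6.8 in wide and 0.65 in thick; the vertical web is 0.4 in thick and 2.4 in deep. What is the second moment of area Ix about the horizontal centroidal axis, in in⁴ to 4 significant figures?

Split into non-overlapping primitives; take the origin at the lower-left of the bounding box.
Flange: 6.8 × 0.65, A = 4.42 in², y = 2.725 in, Ī = 0.155621 in⁴.
Web: 0.4 × 2.4, A = 0.96 in², y = 1.2 in, Ī = 0.4608 in⁴.
Centroid: ȳ = ΣA·y / ΣA = 2.45288 in.
Transfer each piece to the horizontal centroidal axis using Ī + A·d² with d = y − 2.45288:
  flange: d = 0.272119 in → contributes +0.482916 in⁴
  web: d = -1.25288 in → contributes +1.96772 in⁴
Total I = 2.45064 in⁴.

Ix ≈ 2.451 in⁴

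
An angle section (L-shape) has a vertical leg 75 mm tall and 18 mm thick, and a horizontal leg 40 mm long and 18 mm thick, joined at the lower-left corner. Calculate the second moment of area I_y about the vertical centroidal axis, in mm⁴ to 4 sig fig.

I_y ≈ 1.749 × 10⁵ mm⁴

Decompose the section into non-overlapping parts with the origin at the bottom-left of its bounding rectangle.
Vertical leg: 18 × 75, A = 1 350 mm², x = 9 mm, Ī = 36 450 mm⁴.
Horizontal leg (remainder): 22 × 18, A = 396 mm², x = 29 mm, Ī = 15 972 mm⁴.
Centroid: x̄ = ΣA·x / ΣA = 13.5361 mm.
Transfer each piece to the vertical centroidal axis using Ī + A·d² with d = x − 13.5361:
  vertical leg: d = -4.53608 mm → contributes +64227.7 mm⁴
  horizontal leg (remainder): d = 15.4639 mm → contributes +110 669 mm⁴
Total I = 174 896 mm⁴.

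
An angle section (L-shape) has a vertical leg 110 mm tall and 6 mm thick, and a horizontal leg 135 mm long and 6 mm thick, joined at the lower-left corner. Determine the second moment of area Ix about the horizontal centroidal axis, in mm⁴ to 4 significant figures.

Ix ≈ 1.631 × 10⁶ mm⁴

Split into non-overlapping primitives; take the origin at the lower-left of the bounding box.
Vertical leg: 6 × 110, A = 660 mm², y = 55 mm, Ī = 665 500 mm⁴.
Horizontal leg (remainder): 129 × 6, A = 774 mm², y = 3 mm, Ī = 2 322 mm⁴.
Centroid: ȳ = ΣA·y / ΣA = 26.9331 mm.
Transfer each piece to the horizontal centroidal axis using Ī + A·d² with d = y − 26.9331:
  vertical leg: d = 28.0669 mm → contributes +1 185 417 mm⁴
  horizontal leg (remainder): d = -23.9331 mm → contributes +445 662 mm⁴
Total I = 1 631 080 mm⁴.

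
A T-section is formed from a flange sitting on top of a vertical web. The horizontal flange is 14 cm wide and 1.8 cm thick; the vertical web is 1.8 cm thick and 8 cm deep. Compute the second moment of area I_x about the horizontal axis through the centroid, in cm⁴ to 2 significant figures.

I_x ≈ 300 cm⁴

Decompose the section into non-overlapping parts with the origin at the bottom-left of its bounding rectangle.
Flange: 14 × 1.8, A = 25.2 cm², y = 8.9 cm, Ī = 6.804 cm⁴.
Web: 1.8 × 8, A = 14.4 cm², y = 4 cm, Ī = 76.8 cm⁴.
Centroid: ȳ = ΣA·y / ΣA = 7.118 cm.
Transfer each piece to the horizontal axis through the centroid using Ī + A·d² with d = y − 7.118:
  flange: d = 1.782 cm → contributes +86.81 cm⁴
  web: d = -3.118 cm → contributes +216.8 cm⁴
Total I = 303.6 cm⁴.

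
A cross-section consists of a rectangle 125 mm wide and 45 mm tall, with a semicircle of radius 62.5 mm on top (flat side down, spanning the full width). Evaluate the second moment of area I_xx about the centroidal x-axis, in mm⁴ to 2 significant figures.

I_xx ≈ 9.7 × 10⁶ mm⁴

Treat the section as a set of non-overlapping primitives; coordinates are from the bounding-box lower-left.
Rectangular body: 125 × 45, A = 5 625 mm², y = 22.5 mm, Ī = 949 219 mm⁴.
Semicircular cap: semicircle r = 62.5, A = 6 136 mm², y = 71.53 mm, Ī = 1 674 758 mm⁴.
Centroid: ȳ = ΣA·y / ΣA = 48.08 mm.
Transfer each piece to the centroidal x-axis using Ī + A·d² with d = y − 48.08:
  rectangular body: d = -25.58 mm → contributes +4 629 232 mm⁴
  semicircular cap: d = 23.45 mm → contributes +5 048 346 mm⁴
Total I = 9 677 577 mm⁴.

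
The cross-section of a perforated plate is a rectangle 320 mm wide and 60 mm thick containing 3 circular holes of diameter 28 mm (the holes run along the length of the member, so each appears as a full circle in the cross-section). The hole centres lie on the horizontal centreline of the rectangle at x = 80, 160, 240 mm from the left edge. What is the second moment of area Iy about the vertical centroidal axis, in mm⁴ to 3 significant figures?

Iy ≈ 1.56 × 10⁸ mm⁴

Treat the section as a set of non-overlapping primitives; coordinates are from the bounding-box lower-left.
Plate: 320 × 60, A = 19 200 mm², x = 160 mm, Ī = 163 840 000 mm⁴.
Hole 1 (subtracted): ⌀28, A = 615.75 mm², x = 80 mm, Ī = 30 172 mm⁴.
Hole 2 (subtracted): ⌀28, A = 615.75 mm², x = 160 mm, Ī = 30 172 mm⁴.
Hole 3 (subtracted): ⌀28, A = 615.75 mm², x = 240 mm, Ī = 30 172 mm⁴.
By symmetry the centroid is at mid-width, x̄ = 160 mm.
Transfer each piece to the vertical centroidal axis using Ī + A·d² with d = x − 160:
  plate: d = 0 mm → contributes +163 840 000 mm⁴
  hole 1: d = -80 mm → contributes −3 970 986 mm⁴
  hole 2: d = 0 mm → contributes −30 172 mm⁴
  hole 3: d = 80 mm → contributes −3 970 986 mm⁴
Total I = 155 867 857 mm⁴.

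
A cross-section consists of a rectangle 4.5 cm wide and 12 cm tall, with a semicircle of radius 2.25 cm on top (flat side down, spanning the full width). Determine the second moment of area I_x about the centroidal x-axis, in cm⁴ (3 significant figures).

I_x ≈ 986 cm⁴

Decompose the section into non-overlapping parts with the origin at the bottom-left of its bounding rectangle.
Rectangular body: 4.5 × 12, A = 54 cm², y = 6 cm, Ī = 648 cm⁴.
Semicircular cap: semicircle r = 2.25, A = 7.9522 cm², y = 12.955 cm, Ī = 2.813 cm⁴.
Centroid: ȳ = ΣA·y / ΣA = 6.8927 cm.
Transfer each piece to the centroidal x-axis using Ī + A·d² with d = y − 6.8927:
  rectangular body: d = -0.89273 cm → contributes +691.04 cm⁴
  semicircular cap: d = 6.0622 cm → contributes +295.06 cm⁴
Total I = 986.09 cm⁴.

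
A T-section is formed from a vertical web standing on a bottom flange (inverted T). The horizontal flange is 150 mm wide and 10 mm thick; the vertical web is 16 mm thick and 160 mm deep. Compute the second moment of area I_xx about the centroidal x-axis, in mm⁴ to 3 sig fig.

I_xx ≈ 1.23 × 10⁷ mm⁴

Decompose the section into non-overlapping parts with the origin at the bottom-left of its bounding rectangle.
Flange: 150 × 10, A = 1 500 mm², y = 5 mm, Ī = 12 500 mm⁴.
Web: 16 × 160, A = 2 560 mm², y = 90 mm, Ī = 5 461 333 mm⁴.
Centroid: ȳ = ΣA·y / ΣA = 58.596 mm.
Transfer each piece to the centroidal x-axis using Ī + A·d² with d = y − 58.596:
  flange: d = -53.596 mm → contributes +4 321 306 mm⁴
  web: d = 31.404 mm → contributes +7 986 025 mm⁴
Total I = 12 307 331 mm⁴.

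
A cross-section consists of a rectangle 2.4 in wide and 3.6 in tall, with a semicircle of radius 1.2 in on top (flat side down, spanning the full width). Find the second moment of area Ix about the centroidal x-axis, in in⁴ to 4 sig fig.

Ix ≈ 19.12 in⁴

Split into non-overlapping primitives; take the origin at the lower-left of the bounding box.
Rectangular body: 2.4 × 3.6, A = 8.64 in², y = 1.8 in, Ī = 9.3312 in⁴.
Semicircular cap: semicircle r = 1.2, A = 2.26195 in², y = 4.1093 in, Ī = 0.227592 in⁴.
Centroid: ȳ = ΣA·y / ΣA = 2.27913 in.
Transfer each piece to the centroidal x-axis using Ī + A·d² with d = y − 2.27913:
  rectangular body: d = -0.479135 in → contributes +11.3147 in⁴
  semicircular cap: d = 1.83016 in → contributes +7.80396 in⁴
Total I = 19.1186 in⁴.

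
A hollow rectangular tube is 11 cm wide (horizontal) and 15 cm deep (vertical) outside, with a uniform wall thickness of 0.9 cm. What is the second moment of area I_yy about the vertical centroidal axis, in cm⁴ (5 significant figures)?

Break the section into simple shapes (no overlaps), measuring from the bottom-left corner of the bounding box.
Outer rectangle: 11 × 15, A = 165 cm², x = 5.5 cm, Ī = 1663.75 cm⁴.
Inner void (subtracted): 9.2 × 13.2, A = 121.44 cm², x = 5.5 cm, Ī = 856.5568 cm⁴.
By symmetry the centroid is at mid-width, x̄ = 5.5 cm.
All pieces are centred on the vertical centroidal axis, so I = ΣĪ (holes subtracted) = 807.1932 cm⁴.

I_yy ≈ 807.19 cm⁴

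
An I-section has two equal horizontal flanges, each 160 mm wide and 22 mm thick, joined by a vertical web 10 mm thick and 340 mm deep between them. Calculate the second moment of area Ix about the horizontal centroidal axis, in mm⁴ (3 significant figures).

Treat the section as a set of non-overlapping primitives; coordinates are from the bounding-box lower-left.
Bottom flange: 160 × 22, A = 3 520 mm², y = 11 mm, Ī = 141 973 mm⁴.
Web: 10 × 340, A = 3 400 mm², y = 192 mm, Ī = 32 753 333 mm⁴.
Top flange: 160 × 22, A = 3 520 mm², y = 373 mm, Ī = 141 973 mm⁴.
By symmetry the centroid is at mid-height, ȳ = 192 mm.
Transfer each piece to the horizontal centroidal axis using Ī + A·d² with d = y − 192:
  bottom flange: d = -181 mm → contributes +115 460 693 mm⁴
  web: d = 0 mm → contributes +32 753 333 mm⁴
  top flange: d = 181 mm → contributes +115 460 693 mm⁴
Total I = 263 674 720 mm⁴.

Ix ≈ 2.64 × 10⁸ mm⁴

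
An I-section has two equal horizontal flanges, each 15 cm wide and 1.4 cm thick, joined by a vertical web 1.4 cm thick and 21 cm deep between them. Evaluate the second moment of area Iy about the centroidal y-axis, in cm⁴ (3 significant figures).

Iy ≈ 792 cm⁴

Decompose the section into non-overlapping parts with the origin at the bottom-left of its bounding rectangle.
Bottom flange: 15 × 1.4, A = 21 cm², x = 7.5 cm, Ī = 393.75 cm⁴.
Web: 1.4 × 21, A = 29.4 cm², x = 7.5 cm, Ī = 4.802 cm⁴.
Top flange: 15 × 1.4, A = 21 cm², x = 7.5 cm, Ī = 393.75 cm⁴.
By symmetry the centroid is at mid-width, x̄ = 7.5 cm.
All pieces are centred on the centroidal y-axis, so I = ΣĪ = 792.3 cm⁴.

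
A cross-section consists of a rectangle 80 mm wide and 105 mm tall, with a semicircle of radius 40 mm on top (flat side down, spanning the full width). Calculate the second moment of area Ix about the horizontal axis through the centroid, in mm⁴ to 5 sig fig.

Ix ≈ 1.7336 × 10⁷ mm⁴

Break the section into simple shapes (no overlaps), measuring from the bottom-left corner of the bounding box.
Rectangular body: 80 × 105, A = 8 400 mm², y = 52.5 mm, Ī = 7 717 500 mm⁴.
Semicircular cap: semicircle r = 40, A = 2513.274 mm², y = 121.9765 mm, Ī = 280977.8 mm⁴.
Centroid: ȳ = ΣA·y / ΣA = 68.50011 mm.
Transfer each piece to the horizontal axis through the centroid using Ī + A·d² with d = y − 68.50011:
  rectangular body: d = -16.00011 mm → contributes +9 867 929 mm⁴
  semicircular cap: d = 53.47642 mm → contributes +7 468 257 mm⁴
Total I = 17 336 186 mm⁴.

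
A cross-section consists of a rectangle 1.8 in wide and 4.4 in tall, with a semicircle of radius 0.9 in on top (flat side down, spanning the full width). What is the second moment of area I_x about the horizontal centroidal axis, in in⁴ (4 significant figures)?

Break the section into simple shapes (no overlaps), measuring from the bottom-left corner of the bounding box.
Rectangular body: 1.8 × 4.4, A = 7.92 in², y = 2.2 in, Ī = 12.7776 in⁴.
Semicircular cap: semicircle r = 0.9, A = 1.27235 in², y = 4.78197 in, Ī = 0.0720115 in⁴.
Centroid: ȳ = ΣA·y / ΣA = 2.55738 in.
Transfer each piece to the horizontal centroidal axis using Ī + A·d² with d = y − 2.55738:
  rectangular body: d = -0.35738 in → contributes +13.7891 in⁴
  semicircular cap: d = 2.22459 in → contributes +6.3686 in⁴
Total I = 20.1578 in⁴.

I_x ≈ 20.16 in⁴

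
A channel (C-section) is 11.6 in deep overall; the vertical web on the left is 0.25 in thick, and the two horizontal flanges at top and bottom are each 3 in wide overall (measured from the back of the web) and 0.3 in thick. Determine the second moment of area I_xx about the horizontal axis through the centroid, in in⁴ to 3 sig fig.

I_xx ≈ 85.2 in⁴

Decompose the section into non-overlapping parts with the origin at the bottom-left of its bounding rectangle.
Web: 0.25 × 11.6, A = 2.9 in², y = 5.8 in, Ī = 32.519 in⁴.
Top flange (beyond web): 2.75 × 0.3, A = 0.825 in², y = 11.45 in, Ī = 0.0061875 in⁴.
Bottom flange (beyond web): 2.75 × 0.3, A = 0.825 in², y = 0.15 in, Ī = 0.0061875 in⁴.
By symmetry the centroid is at mid-height, ȳ = 5.8 in.
Transfer each piece to the horizontal axis through the centroid using Ī + A·d² with d = y − 5.8:
  web: d = 0 in → contributes +32.519 in⁴
  top flange (beyond web): d = 5.65 in → contributes +26.342 in⁴
  bottom flange (beyond web): d = -5.65 in → contributes +26.342 in⁴
Total I = 85.203 in⁴.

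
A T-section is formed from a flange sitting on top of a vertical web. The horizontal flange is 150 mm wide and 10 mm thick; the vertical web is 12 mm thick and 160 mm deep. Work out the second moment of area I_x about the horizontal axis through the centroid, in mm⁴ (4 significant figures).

I_x ≈ 1.019 × 10⁷ mm⁴

Split into non-overlapping primitives; take the origin at the lower-left of the bounding box.
Flange: 150 × 10, A = 1 500 mm², y = 165 mm, Ī = 12 500 mm⁴.
Web: 12 × 160, A = 1 920 mm², y = 80 mm, Ī = 4 096 000 mm⁴.
Centroid: ȳ = ΣA·y / ΣA = 117.281 mm.
Transfer each piece to the horizontal axis through the centroid using Ī + A·d² with d = y − 117.281:
  flange: d = 47.7193 mm → contributes +3 428 197 mm⁴
  web: d = -37.2807 mm → contributes +6 764 513 mm⁴
Total I = 10 192 711 mm⁴.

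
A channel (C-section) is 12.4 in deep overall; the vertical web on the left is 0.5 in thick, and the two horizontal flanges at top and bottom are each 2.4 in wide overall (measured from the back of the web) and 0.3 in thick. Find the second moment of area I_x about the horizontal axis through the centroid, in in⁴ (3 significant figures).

I_x ≈ 121 in⁴

Treat the section as a set of non-overlapping primitives; coordinates are from the bounding-box lower-left.
Web: 0.5 × 12.4, A = 6.2 in², y = 6.2 in, Ī = 79.443 in⁴.
Top flange (beyond web): 1.9 × 0.3, A = 0.57 in², y = 12.25 in, Ī = 0.004275 in⁴.
Bottom flange (beyond web): 1.9 × 0.3, A = 0.57 in², y = 0.15 in, Ī = 0.004275 in⁴.
By symmetry the centroid is at mid-height, ȳ = 6.2 in.
Transfer each piece to the horizontal axis through the centroid using Ī + A·d² with d = y − 6.2:
  web: d = 0 in → contributes +79.443 in⁴
  top flange (beyond web): d = 6.05 in → contributes +20.868 in⁴
  bottom flange (beyond web): d = -6.05 in → contributes +20.868 in⁴
Total I = 121.18 in⁴.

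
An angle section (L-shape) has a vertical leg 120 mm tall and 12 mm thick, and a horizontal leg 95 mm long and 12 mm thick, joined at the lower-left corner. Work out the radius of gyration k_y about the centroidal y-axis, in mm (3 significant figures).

Decompose the section into non-overlapping parts with the origin at the bottom-left of its bounding rectangle.
Vertical leg: 12 × 120, A = 1 440 mm², x = 6 mm, Ī = 17 280 mm⁴.
Horizontal leg (remainder): 83 × 12, A = 996 mm², x = 53.5 mm, Ī = 571 787 mm⁴.
Centroid: x̄ = ΣA·x / ΣA = 25.421 mm.
Transfer each piece to the centroidal y-axis using Ī + A·d² with d = x − 25.421:
  vertical leg: d = -19.421 mm → contributes +560 423 mm⁴
  horizontal leg (remainder): d = 28.079 mm → contributes +1 357 053 mm⁴
Total I = 1 917 476 mm⁴.
Radius of gyration: k = √(I/A) = √(1 917 476 / 2 436) = 28.056 mm.

k_y ≈ 28.1 mm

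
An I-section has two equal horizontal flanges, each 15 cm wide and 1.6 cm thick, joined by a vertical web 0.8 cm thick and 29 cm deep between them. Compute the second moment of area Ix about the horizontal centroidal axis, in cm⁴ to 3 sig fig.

Ix ≈ 1.29 × 10⁴ cm⁴

Split into non-overlapping primitives; take the origin at the lower-left of the bounding box.
Bottom flange: 15 × 1.6, A = 24 cm², y = 0.8 cm, Ī = 5.12 cm⁴.
Web: 0.8 × 29, A = 23.2 cm², y = 16.1 cm, Ī = 1625.9 cm⁴.
Top flange: 15 × 1.6, A = 24 cm², y = 31.4 cm, Ī = 5.12 cm⁴.
By symmetry the centroid is at mid-height, ȳ = 16.1 cm.
Transfer each piece to the horizontal centroidal axis using Ī + A·d² with d = y − 16.1:
  bottom flange: d = -15.3 cm → contributes +5623.3 cm⁴
  web: d = 0 cm → contributes +1625.9 cm⁴
  top flange: d = 15.3 cm → contributes +5623.3 cm⁴
Total I = 12 872 cm⁴.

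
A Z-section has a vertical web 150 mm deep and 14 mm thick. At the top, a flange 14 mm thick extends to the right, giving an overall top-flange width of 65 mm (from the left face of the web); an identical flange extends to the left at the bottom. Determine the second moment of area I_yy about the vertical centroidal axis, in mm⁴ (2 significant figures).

I_yy ≈ 1.9 × 10⁶ mm⁴

Treat the section as a set of non-overlapping primitives; coordinates are from the bounding-box lower-left.
Web: 14 × 150, A = 2 100 mm², x = 58 mm, Ī = 34 300 mm⁴.
Top flange (beyond web): 51 × 14, A = 714 mm², x = 90.5 mm, Ī = 154 760 mm⁴.
Bottom flange (beyond web): 51 × 14, A = 714 mm², x = 25.5 mm, Ī = 154 760 mm⁴.
Centroid: x̄ = ΣA·x / ΣA = 58 mm.
Transfer each piece to the vertical centroidal axis using Ī + A·d² with d = x − 58:
  web: d = 0 mm → contributes +34 300 mm⁴
  top flange (beyond web): d = 32.5 mm → contributes +908 922 mm⁴
  bottom flange (beyond web): d = -32.5 mm → contributes +908 922 mm⁴
Total I = 1 852 144 mm⁴.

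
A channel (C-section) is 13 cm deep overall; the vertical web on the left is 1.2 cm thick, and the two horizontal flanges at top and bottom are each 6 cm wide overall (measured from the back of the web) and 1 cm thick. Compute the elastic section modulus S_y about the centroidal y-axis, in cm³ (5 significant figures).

S_y ≈ 17.333 cm³

Break the section into simple shapes (no overlaps), measuring from the bottom-left corner of the bounding box.
Web: 1.2 × 13, A = 15.6 cm², x = 0.6 cm, Ī = 1.872 cm⁴.
Top flange (beyond web): 4.8 × 1, A = 4.8 cm², x = 3.6 cm, Ī = 9.216 cm⁴.
Bottom flange (beyond web): 4.8 × 1, A = 4.8 cm², x = 3.6 cm, Ī = 9.216 cm⁴.
Centroid: x̄ = ΣA·x / ΣA = 1.742857 cm.
Transfer each piece to the centroidal y-axis using Ī + A·d² with d = x − 1.742857:
  web: d = -1.142857 cm → contributes +22.24751 cm⁴
  top flange (beyond web): d = 1.857143 cm → contributes +25.7711 cm⁴
  bottom flange (beyond web): d = 1.857143 cm → contributes +25.7711 cm⁴
Total I = 73.78971 cm⁴.
Extreme fibre distance c = 4.257143 cm; S = I/c = 17.33315 cm³.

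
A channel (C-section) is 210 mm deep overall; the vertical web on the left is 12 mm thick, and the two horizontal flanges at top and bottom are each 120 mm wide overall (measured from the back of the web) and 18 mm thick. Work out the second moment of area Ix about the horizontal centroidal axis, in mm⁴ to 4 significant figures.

Break the section into simple shapes (no overlaps), measuring from the bottom-left corner of the bounding box.
Web: 12 × 210, A = 2 520 mm², y = 105 mm, Ī = 9 261 000 mm⁴.
Top flange (beyond web): 108 × 18, A = 1 944 mm², y = 201 mm, Ī = 52 488 mm⁴.
Bottom flange (beyond web): 108 × 18, A = 1 944 mm², y = 9 mm, Ī = 52 488 mm⁴.
By symmetry the centroid is at mid-height, ȳ = 105 mm.
Transfer each piece to the horizontal centroidal axis using Ī + A·d² with d = y − 105:
  web: d = 0 mm → contributes +9 261 000 mm⁴
  top flange (beyond web): d = 96 mm → contributes +17 968 392 mm⁴
  bottom flange (beyond web): d = -96 mm → contributes +17 968 392 mm⁴
Total I = 45 197 784 mm⁴.

Ix ≈ 4.520 × 10⁷ mm⁴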